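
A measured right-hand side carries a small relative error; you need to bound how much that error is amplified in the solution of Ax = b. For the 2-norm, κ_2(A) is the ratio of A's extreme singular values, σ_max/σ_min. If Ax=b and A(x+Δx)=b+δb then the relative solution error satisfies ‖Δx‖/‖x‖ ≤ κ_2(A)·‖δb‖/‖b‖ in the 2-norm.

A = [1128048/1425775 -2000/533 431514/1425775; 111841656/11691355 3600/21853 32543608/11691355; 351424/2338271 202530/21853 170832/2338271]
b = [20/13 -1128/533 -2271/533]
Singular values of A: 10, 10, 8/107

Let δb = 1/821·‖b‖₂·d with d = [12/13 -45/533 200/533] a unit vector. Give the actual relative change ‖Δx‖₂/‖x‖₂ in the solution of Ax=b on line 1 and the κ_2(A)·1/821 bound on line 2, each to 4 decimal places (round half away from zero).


0.1629
0.1629

from the listed singular values, σ₁ = 10, σ_n = 8/107
κ_2(A) = 10 / (8/107) = 133.7500
κ_2(A)·‖δb‖/‖b‖ = 0.1629
solve Ax = b  →  x = [-0.1967 -0.4561 -0.0574]
‖b‖₂ = 5.0000 and ‖x‖₂ = 0.5000
re-solving with b+δb shifts x by Δx of norm 0.0815
realised ‖Δx‖/‖x‖ = 0.1629
realised/bound = 1 exactly: the bound is attained for this b and d


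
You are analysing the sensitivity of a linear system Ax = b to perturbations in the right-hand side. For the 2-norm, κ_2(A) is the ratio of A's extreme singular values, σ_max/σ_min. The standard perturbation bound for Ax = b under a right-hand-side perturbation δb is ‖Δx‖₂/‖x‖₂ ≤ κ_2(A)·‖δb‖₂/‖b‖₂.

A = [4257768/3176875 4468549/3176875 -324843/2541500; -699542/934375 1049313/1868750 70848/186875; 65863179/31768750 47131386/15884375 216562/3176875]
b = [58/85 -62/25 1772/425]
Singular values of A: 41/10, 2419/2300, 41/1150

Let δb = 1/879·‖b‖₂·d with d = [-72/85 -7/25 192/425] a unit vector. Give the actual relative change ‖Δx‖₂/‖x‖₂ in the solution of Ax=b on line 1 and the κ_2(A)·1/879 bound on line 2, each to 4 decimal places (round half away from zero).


σ_max = 41/10, σ_min = 41/1150
κ_2(A) = (41/10) / (41/1150) = 115.0000
perturbation bound = 115.0000·1/879 = 0.1308
solve Ax = b  →  x = [19.2504 -13.2183 51.0510]
‖b‖ = 4.8990, ‖x‖ = 56.1383
δb = ε·‖b‖·d = [-0.0047 -0.0016 0.0025]; solving A·Δx = δb gives ‖Δx‖ = 0.1563
dividing the unrounded norms, ‖Δx‖/‖x‖ = 0.0028
tightness: 0.0028 against a bound of 0.1308 (unrounded ratio ≈ 0.0213)

0.0028
0.1308


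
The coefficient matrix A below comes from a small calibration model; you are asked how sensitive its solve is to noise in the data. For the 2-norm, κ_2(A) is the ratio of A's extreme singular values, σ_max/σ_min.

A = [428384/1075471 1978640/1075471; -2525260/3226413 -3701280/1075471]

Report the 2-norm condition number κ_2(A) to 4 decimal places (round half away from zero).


231.4500

form AᵀA = [27780462736/36019864521 13713434240/4002207169; 13713434240/4002207169 60949792000/4002207169] with trace 342848656/21427641 and determinant 102400/21427641
eigenvalues of AᵀA: λ = (tr ± √(tr²−4·det))/2 = 16, 6400/21427641
σ_max=√16=4, σ_min=√(6400/21427641)=(80/4629) → κ = 231.4500


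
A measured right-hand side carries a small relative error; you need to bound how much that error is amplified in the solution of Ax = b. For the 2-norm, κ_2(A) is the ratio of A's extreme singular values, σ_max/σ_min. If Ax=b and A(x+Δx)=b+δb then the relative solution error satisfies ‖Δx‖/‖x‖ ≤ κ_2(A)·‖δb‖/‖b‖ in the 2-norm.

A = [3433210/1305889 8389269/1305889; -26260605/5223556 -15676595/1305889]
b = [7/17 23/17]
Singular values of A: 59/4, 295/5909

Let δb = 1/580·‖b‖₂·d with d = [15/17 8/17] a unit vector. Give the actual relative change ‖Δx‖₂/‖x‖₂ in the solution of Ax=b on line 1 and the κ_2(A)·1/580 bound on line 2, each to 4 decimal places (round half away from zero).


0.0024
0.5094

from the listed singular values, σ₁ = 59/4, σ_n = 295/5909
κ_2(A) = (59/4) / (295/5909) = 295.4500
κ_2(A)·‖δb‖/‖b‖ = 0.5094
solve Ax = b  →  x = [-18.5158 7.6415]
2-norm of b is 1.4142; of x, 20.0306
with δb = [0.0022 0.0011], A·Δx = δb → ‖Δx‖ = 0.0488
relative error = 0.0024
realised/bound (from unrounded values) ≈ 0.0048


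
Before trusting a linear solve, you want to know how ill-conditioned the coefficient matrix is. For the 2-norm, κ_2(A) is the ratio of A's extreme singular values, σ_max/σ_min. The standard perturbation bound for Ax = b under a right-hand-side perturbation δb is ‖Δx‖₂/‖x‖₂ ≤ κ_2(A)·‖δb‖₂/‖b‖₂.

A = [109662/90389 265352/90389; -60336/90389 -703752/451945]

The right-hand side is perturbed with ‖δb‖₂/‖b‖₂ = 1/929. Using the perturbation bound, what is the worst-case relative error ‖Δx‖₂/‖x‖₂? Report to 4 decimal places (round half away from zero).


0.1981

M = AᵀA = [54208260/28270489 650369328/141352445; 650369328/141352445 7804702336/706762225]. tr(M)=54200644/4182025, det(M)=20736/4182025
λ_max, λ_min = (54200644/4182025 ± √2937362936133136/17489333100625)/2 = 324/25, 64/167281
σ_max=√(324/25)=(18/5), σ_min=√(64/167281)=(8/409) → κ = 184.0500
perturbation bound = 184.0500·1/929 = 0.1981


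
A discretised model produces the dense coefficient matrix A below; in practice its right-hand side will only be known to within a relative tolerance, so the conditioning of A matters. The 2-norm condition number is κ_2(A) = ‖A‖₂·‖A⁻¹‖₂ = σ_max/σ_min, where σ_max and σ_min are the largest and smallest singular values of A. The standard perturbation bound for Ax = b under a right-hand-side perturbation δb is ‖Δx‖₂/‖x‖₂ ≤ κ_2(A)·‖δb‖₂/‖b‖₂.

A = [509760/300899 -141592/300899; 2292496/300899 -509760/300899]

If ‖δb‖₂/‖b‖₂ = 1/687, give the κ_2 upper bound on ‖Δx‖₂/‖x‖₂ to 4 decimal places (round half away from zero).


AᵀA = [3281019136/53860921 -738132480/53860921; -738132480/53860921 166510144/53860921]; tr = 2050880/32041, det = 16384/32041
char-poly roots: 64 and 256/32041
κ = σ_max/σ_min = 8/(16/179) = 89.5000
κ_2(A)·‖δb‖/‖b‖ = 0.1303

0.1303


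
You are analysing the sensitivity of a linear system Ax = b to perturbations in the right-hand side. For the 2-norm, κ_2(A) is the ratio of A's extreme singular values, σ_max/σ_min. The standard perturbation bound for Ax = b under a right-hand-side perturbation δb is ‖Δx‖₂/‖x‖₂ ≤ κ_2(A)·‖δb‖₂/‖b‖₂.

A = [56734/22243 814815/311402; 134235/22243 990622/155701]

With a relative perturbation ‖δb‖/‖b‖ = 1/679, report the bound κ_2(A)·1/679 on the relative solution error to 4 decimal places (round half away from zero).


0.3041

M = AᵀA = [125667349/2927521 923609475/20492647; 923609475/20492647 27155332969/573794116]. tr(M)=61576853/682276, det(M)=130321/682276
eigenvalues of AᵀA: λ = (tr ± √(tr²−4·det))/2 = 361/4, 361/170569
κ_2(A) = √(λ_max/λ_min) = √((361/4) / (361/170569)) = 206.5000
worst-case relative error ≤ 206.5000 × 1/679 = 0.3041


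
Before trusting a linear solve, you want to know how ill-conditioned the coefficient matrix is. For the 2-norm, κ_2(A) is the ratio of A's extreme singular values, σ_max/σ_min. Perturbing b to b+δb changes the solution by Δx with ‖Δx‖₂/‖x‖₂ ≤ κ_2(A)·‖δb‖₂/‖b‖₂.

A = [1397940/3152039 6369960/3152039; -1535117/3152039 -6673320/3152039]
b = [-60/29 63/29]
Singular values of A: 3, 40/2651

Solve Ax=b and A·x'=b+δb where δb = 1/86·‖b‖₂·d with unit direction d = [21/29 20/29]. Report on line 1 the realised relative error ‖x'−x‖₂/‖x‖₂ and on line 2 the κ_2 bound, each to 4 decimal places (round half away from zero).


largest singular value 3, smallest 40/2651
κ = σ_max/σ_min = 3/(40/2651) = 198.8250
κ_2(A)·‖δb‖/‖b‖ = 2.3119
solve Ax = b  →  x = [-0.2195 -0.9756]
2-norm of b is 3.0000; of x, 1.0000
δb = ε·‖b‖·d = [0.0253 0.0241]; solving A·Δx = δb gives ‖Δx‖ = 2.3119
realised ‖Δx‖/‖x‖ = 2.3119
tightness: 2.3119 against a bound of 2.3119; the bound is attained (ratio 1)

2.3119
2.3119


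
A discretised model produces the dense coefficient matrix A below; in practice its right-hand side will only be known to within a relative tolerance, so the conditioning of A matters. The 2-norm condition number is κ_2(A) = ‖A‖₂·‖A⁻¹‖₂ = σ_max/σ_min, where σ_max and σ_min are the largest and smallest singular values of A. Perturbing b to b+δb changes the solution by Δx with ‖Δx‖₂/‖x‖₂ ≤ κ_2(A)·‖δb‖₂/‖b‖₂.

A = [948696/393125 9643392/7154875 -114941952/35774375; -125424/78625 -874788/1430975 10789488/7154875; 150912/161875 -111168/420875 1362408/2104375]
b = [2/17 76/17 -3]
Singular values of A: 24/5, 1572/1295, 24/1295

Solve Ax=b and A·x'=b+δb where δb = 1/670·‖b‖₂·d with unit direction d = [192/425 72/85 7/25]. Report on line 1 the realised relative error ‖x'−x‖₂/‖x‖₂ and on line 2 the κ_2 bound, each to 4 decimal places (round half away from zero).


0.0027
0.3866

from the listed singular values, σ₁ = 24/5, σ_n = 24/1295
condition number: (24/5) ÷ (24/1295) = 259.0000
worst-case relative error ≤ 259.0000 × 1/670 = 0.3866
solve Ax = b  →  x = [-2.8861 150.0553 60.7423]
‖b‖₂ = 5.3852 and ‖x‖₂ = 161.9091
Δx = A⁻¹·δb where δb = 1/670·5.3852·d; ‖Δx‖ = 0.4337
relative error = 0.0027
tightness: 0.0027 against a bound of 0.3866 (unrounded ratio ≈ 0.0069)


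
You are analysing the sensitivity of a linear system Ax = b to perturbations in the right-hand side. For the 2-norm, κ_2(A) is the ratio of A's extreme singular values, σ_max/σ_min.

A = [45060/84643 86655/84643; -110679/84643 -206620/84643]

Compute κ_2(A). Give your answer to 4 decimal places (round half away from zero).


M = AᵀA = [84498489/42393121 158421120/42393121; 158421120/42393121 297046825/42393121]. tr(M)=1320226/146689, det(M)=225/146689
solving λ² − 1320226/146689·λ + 225/146689 = 0 gives λ = 9, 25/146689
so κ_2 = √(9 / (25/146689)) = 229.8000

229.8000


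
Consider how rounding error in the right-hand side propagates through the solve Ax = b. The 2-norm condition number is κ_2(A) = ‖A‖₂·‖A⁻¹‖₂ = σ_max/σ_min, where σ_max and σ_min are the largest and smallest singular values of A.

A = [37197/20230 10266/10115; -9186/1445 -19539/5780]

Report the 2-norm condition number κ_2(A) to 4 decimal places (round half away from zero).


form AᵀA = [716904225/16370116 191170125/8185058; 191170125/8185058 815724225/65480464] with trace 12745125/226576 and determinant 50625/906304
λ_max, λ_min = (12745125/226576 ± √162426740855625/51336683776)/2 = 225/4, 225/226576
κ = σ_max/σ_min = (15/2)/(15/476) = 238.0000

238.0000


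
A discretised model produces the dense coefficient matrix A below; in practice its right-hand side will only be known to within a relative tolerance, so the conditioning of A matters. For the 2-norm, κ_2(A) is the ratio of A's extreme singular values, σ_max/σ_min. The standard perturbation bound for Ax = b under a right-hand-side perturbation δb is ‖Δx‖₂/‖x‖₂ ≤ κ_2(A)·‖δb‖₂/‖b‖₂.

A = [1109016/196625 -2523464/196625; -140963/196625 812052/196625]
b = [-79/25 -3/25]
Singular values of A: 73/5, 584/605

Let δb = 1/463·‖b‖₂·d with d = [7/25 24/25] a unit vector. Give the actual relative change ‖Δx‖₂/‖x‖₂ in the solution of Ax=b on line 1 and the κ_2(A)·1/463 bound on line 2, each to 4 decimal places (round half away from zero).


0.0067
0.0327

largest singular value 73/5, smallest 584/605
κ = σ_max/σ_min = (73/5)/(584/605) = 15.1250
worst-case relative error ≤ 15.1250 × 1/463 = 0.0327
solve Ax = b  →  x = [-1.0353 -0.2088]
‖b‖ = 3.1623, ‖x‖ = 1.0561
Δx = A⁻¹·δb where δb = 1/463·3.1623·d; ‖Δx‖ = 0.0071
relative error = 0.0067
so the bound overstates the realised error by a factor of ≈ 4.8761 (computed from the unrounded values)


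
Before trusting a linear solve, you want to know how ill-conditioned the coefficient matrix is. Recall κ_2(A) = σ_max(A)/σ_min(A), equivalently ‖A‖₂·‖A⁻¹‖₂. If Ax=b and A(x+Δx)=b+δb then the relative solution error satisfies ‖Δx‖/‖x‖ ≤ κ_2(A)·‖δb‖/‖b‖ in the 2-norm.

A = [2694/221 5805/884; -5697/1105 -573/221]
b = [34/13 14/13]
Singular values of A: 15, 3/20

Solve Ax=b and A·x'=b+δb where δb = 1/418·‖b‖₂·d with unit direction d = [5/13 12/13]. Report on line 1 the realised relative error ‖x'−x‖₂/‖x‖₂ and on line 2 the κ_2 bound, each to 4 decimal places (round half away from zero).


σ_max = 15, σ_min = 3/20
κ_2(A) = 15 / (3/20) = 100.0000
worst-case relative error ≤ 100.0000 × 1/418 = 0.2392
solve Ax = b  →  x = [-6.1569 11.8275]
2-norm of b is 2.8284; of x, 13.3340
Δx = A⁻¹·δb where δb = 1/418·2.8284·d; ‖Δx‖ = 0.0451
relative error = 0.0034
tightness: 0.0034 against a bound of 0.2392 (unrounded ratio ≈ 0.0141)

0.0034
0.2392


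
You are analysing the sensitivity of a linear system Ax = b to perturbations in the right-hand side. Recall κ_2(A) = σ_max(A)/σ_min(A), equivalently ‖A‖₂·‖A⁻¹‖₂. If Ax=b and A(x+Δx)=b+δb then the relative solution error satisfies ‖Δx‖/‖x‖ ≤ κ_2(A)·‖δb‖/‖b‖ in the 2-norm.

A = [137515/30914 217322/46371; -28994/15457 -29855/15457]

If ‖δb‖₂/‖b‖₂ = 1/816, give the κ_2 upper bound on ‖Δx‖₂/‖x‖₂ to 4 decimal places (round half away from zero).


0.3015

AᵀA = [131792801/5654884 103783225/4241163; 103783225/4241163 326927461/12723489]; tr = 2965333/60516, det = 2401/60516
char-poly roots: 49 and 49/60516
κ_2(A) = √(λ_max/λ_min) = √(49 / (49/60516)) = 246.0000
bound on ‖Δx‖/‖x‖: κ·ε = 246.0000·1/816 = 0.3015


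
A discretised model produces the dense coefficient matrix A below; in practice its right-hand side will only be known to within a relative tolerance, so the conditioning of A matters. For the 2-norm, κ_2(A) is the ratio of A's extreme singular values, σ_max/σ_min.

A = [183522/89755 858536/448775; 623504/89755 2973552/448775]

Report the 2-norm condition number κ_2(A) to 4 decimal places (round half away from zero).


386.8750

M = AᵀA = [582672500/11111669 554919120/11111669; 554919120/11111669 528501824/11111669]. tr(M)=38316356/383161, det(M)=25600/383161
solving λ² − 38316356/383161·λ + 25600/383161 = 0 gives λ = 100, 256/383161
σ_max=√100=10, σ_min=√(256/383161)=(16/619) → κ = 386.8750


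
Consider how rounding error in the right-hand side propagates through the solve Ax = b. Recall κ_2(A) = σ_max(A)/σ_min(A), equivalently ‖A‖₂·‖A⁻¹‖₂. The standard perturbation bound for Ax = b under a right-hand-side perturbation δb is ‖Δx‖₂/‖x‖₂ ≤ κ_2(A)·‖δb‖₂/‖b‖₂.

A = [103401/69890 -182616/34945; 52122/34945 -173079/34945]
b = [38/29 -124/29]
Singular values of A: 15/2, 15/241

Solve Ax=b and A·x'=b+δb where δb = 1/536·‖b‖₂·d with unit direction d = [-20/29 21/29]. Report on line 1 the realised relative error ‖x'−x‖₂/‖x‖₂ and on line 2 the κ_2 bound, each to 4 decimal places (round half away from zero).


from the listed singular values, σ₁ = 15/2, σ_n = 15/241
condition number: (15/2) ÷ (15/241) = 120.5000
κ_2(A)·‖δb‖/‖b‖ = 0.2248
solve Ax = b  →  x = [-61.7707 -17.7387]
‖b‖₂ = 4.4721 and ‖x‖₂ = 64.2672
δb = ε·‖b‖·d = [-0.0058 0.0060]; solving A·Δx = δb gives ‖Δx‖ = 0.1341
dividing the unrounded norms, ‖Δx‖/‖x‖ = 0.0021
so the bound overstates the realised error by a factor of ≈ 107.7794 (computed from the unrounded values)

0.0021
0.2248


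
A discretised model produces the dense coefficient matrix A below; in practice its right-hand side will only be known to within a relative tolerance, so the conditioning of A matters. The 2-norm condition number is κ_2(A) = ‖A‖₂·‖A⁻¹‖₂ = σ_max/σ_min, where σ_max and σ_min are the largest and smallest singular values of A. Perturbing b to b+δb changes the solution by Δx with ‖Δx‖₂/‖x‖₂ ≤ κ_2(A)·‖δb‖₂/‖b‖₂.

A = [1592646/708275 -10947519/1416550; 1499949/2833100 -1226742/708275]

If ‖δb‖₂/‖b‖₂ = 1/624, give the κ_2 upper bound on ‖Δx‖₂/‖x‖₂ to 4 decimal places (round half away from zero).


0.5537

form AᵀA = [25481372697/4774810000 -10919421513/596851250; -10919421513/596851250 74876713857/1193702500] with trace 519981165/7639696 and determinant 1185921/30558784
char-poly roots: 1089/16 and 1089/1909924
κ = σ_max/σ_min = (33/4)/(33/1382) = 345.5000
perturbation bound = 345.5000·1/624 = 0.5537


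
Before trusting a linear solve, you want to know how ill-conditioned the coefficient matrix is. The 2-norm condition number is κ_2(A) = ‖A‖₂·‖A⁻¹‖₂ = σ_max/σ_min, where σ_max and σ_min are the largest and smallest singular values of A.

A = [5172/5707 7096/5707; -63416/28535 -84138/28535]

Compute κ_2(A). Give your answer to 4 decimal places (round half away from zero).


175.6000

M = AᵀA = [27753424/4818025 37001232/4818025; 37001232/4818025 49337476/4818025]. tr(M)=3083636/192721, det(M)=1600/192721
solving λ² − 3083636/192721·λ + 1600/192721 = 0 gives λ = 16, 100/192721
κ = σ_max/σ_min = 4/(10/439) = 175.6000


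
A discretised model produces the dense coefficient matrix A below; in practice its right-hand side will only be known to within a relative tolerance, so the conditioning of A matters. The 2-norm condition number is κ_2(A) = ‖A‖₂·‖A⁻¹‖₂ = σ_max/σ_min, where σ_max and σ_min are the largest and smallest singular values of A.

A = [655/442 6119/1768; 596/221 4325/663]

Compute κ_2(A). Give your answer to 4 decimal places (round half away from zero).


form AᵀA = [6401/676 184315/8112; 184315/8112 5308441/97344] with trace 36865/576 and determinant 1/9
solving λ² − 36865/576·λ + 1/9 = 0 gives λ = 64, 1/576
so κ_2 = √(64 / (1/576)) = 192.0000

192.0000


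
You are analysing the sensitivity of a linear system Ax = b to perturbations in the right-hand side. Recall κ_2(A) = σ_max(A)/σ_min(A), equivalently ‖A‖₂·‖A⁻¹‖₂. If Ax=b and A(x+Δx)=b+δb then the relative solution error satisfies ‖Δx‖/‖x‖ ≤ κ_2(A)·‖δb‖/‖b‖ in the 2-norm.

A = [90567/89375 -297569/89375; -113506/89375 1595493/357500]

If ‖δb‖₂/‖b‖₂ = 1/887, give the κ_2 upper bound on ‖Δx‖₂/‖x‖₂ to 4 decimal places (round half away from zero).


0.1290

form AᵀA = [843439741/319515625 -5777955099/639031250; -5777955099/639031250 158494194769/5112250000] with trace 275182769/8179600 and determinant 707281/8179600
char-poly roots: 841/25 and 841/327184
κ = σ_max/σ_min = (29/5)/(29/572) = 114.4000
perturbation bound = 114.4000·1/887 = 0.1290


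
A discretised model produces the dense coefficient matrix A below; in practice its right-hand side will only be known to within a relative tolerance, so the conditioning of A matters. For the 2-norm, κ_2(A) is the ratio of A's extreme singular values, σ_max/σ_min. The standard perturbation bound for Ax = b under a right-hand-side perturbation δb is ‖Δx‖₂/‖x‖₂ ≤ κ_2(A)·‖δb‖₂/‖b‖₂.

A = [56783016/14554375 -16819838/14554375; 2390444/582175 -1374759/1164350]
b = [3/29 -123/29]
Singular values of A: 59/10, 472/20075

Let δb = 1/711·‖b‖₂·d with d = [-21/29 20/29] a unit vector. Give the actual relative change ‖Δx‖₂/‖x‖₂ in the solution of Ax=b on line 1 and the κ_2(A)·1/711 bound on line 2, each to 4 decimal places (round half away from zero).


from the listed singular values, σ₁ = 59/10, σ_n = 472/20075
condition number: (59/10) ÷ (472/20075) = 250.9375
κ_2(A)·‖δb‖/‖b‖ = 0.3529
solve Ax = b  →  x = [-36.2148 -122.3492]
‖b‖ = 4.2426, ‖x‖ = 127.5964
with δb = [-0.0043 0.0041], A·Δx = δb → ‖Δx‖ = 0.2538
realised ‖Δx‖/‖x‖ = 0.0020
so the bound overstates the realised error by a factor of ≈ 177.4410 (computed from the unrounded values)

0.0020
0.3529


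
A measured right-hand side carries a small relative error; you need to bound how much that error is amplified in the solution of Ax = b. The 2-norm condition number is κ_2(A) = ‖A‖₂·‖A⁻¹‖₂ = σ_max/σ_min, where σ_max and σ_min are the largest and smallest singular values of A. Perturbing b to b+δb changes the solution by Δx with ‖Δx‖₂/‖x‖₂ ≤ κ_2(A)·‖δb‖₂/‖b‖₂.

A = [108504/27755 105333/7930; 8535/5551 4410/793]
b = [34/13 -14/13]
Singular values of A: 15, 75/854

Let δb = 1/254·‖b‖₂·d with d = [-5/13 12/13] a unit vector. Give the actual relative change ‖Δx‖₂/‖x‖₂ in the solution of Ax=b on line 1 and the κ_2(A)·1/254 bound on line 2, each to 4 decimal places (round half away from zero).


largest singular value 15, smallest 75/854
condition number: 15 ÷ (75/854) = 170.8000
bound on ‖Δx‖/‖x‖: κ·ε = 170.8000·1/254 = 0.6724
solve Ax = b  →  x = [21.8997 -6.2485]
2-norm of b is 2.8284; of x, 22.7737
Δx = A⁻¹·δb where δb = 1/254·2.8284·d; ‖Δx‖ = 0.1268
relative error = 0.0056
realised/bound (from unrounded values) ≈ 0.0083

0.0056
0.6724


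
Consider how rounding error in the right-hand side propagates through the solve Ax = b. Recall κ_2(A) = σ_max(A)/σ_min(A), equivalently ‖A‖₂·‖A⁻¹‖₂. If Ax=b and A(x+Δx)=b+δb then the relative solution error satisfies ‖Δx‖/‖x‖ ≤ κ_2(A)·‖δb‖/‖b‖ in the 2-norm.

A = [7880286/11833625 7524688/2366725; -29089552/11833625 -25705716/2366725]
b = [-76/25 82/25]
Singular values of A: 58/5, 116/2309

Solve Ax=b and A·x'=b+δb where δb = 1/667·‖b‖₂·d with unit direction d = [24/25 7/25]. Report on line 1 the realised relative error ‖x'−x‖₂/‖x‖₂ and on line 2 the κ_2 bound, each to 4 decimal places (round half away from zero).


0.0034
0.3462

largest singular value 58/5, smallest 116/2309
κ_2(A) = (58/5) / (116/2309) = 230.9000
perturbation bound = 230.9000·1/667 = 0.3462
solve Ax = b  →  x = [38.7637 -9.0753]
‖b‖₂ = 4.4721 and ‖x‖₂ = 39.8118
Δx = A⁻¹·δb where δb = 1/667·4.4721·d; ‖Δx‖ = 0.1335
relative error = 0.0034
tightness: 0.0034 against a bound of 0.3462 (unrounded ratio ≈ 0.0097)


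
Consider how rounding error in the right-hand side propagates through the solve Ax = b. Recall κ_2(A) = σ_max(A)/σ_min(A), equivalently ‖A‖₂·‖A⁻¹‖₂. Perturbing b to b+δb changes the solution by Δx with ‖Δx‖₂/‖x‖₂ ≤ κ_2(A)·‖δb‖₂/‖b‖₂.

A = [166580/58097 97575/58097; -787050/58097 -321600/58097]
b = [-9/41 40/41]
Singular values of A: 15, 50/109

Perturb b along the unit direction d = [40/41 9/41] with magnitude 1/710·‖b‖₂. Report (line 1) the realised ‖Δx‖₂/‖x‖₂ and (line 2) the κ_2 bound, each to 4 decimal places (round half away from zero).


0.0461
0.0461

largest singular value 15, smallest 50/109
condition number: 15 ÷ (50/109) = 32.7000
worst-case relative error ≤ 32.7000 × 1/710 = 0.0461
solve Ax = b  →  x = [-0.0615 -0.0256]
‖b‖ = 1.0000, ‖x‖ = 0.0667
Δx = A⁻¹·δb where δb = 1/710·1.0000·d; ‖Δx‖ = 0.0031
relative error = 0.0461
tightness: 0.0461 against a bound of 0.0461; the bound is attained (ratio 1)


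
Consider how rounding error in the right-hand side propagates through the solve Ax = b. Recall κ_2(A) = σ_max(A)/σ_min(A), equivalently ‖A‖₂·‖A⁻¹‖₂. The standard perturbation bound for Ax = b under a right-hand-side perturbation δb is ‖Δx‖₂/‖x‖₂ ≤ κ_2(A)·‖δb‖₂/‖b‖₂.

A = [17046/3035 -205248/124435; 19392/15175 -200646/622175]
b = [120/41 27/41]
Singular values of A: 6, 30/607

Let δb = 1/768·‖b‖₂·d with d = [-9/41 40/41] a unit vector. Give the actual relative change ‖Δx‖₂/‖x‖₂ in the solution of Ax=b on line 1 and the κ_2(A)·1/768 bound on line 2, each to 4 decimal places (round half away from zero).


from the listed singular values, σ₁ = 6, σ_n = 30/607
condition number: 6 ÷ (30/607) = 121.4000
perturbation bound = 121.4000·1/768 = 0.1581
solve Ax = b  →  x = [0.4800 -0.1400]
‖b‖₂ = 3.0000 and ‖x‖₂ = 0.5000
with δb = [-0.0009 0.0038], A·Δx = δb → ‖Δx‖ = 0.0790
relative error = 0.1581
tightness: 0.1581 against a bound of 0.1581; the bound is attained (ratio 1)

0.1581
0.1581


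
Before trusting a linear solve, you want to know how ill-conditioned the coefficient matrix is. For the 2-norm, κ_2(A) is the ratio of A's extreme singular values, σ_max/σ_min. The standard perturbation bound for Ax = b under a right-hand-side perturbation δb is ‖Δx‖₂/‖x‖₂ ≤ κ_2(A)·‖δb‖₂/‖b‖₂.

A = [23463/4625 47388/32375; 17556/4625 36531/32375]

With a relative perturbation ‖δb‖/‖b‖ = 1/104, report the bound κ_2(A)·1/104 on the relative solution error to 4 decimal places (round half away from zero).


2.4904

M = AᵀA = [171745101/4278125 350640576/29946875; 350640576/29946875 716027301/209628125]. tr(M)=73052298/1677025, det(M)=1185921/41925625
char-poly roots: 1089/25 and 1089/1677025
κ_2(A) = √(λ_max/λ_min) = √((1089/25) / (1089/1677025)) = 259.0000
bound on ‖Δx‖/‖x‖: κ·ε = 259.0000·1/104 = 2.4904


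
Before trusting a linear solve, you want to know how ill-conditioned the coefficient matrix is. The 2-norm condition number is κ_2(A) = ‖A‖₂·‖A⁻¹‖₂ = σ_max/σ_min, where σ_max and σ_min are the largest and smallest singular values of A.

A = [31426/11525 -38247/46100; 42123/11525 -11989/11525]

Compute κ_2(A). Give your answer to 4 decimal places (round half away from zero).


115.2500

AᵀA = [552388121/26565125 -322200081/53130250; -322200081/53130250 752522189/425042000]; tr = 76725857/3400336, det = 130321/3400336
solving λ² − 76725857/3400336·λ + 130321/3400336 = 0 gives λ = 361/16, 361/212521
κ = σ_max/σ_min = (19/4)/(19/461) = 115.2500


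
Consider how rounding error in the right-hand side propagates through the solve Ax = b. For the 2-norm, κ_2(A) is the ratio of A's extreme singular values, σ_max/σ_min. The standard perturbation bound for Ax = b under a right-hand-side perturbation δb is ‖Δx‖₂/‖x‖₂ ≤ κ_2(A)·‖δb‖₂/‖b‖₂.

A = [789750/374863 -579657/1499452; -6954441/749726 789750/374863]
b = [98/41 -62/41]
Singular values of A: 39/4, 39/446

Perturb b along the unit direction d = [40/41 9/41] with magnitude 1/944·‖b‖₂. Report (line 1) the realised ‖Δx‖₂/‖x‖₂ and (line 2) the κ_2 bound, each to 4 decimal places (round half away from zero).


0.0015
0.1181

σ_max = 39/4, σ_min = 39/446
κ = σ_max/σ_min = (39/4)/(39/446) = 111.5000
worst-case relative error ≤ 111.5000 × 1/944 = 0.1181
solve Ax = b  →  x = [5.2208 22.2689]
‖b‖₂ = 2.8284 and ‖x‖₂ = 22.8727
Δx = A⁻¹·δb where δb = 1/944·2.8284·d; ‖Δx‖ = 0.0343
relative error = 0.0015
realised/bound (from unrounded values) ≈ 0.0127


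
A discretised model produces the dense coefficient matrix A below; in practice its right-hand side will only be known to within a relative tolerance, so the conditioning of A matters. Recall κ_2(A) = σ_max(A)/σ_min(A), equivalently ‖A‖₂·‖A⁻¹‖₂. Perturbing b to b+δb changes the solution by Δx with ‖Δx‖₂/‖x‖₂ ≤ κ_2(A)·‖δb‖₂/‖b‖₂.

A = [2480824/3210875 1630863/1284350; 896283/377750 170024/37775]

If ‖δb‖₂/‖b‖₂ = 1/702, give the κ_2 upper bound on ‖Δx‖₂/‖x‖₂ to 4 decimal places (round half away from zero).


0.0861

form AᵀA = [410845376521/65982196900 38469187584/3299109845; 38469187584/3299109845 57724076401/2639287876] with trace 3207521257/114156050 and determinant 7890481/36529936
eigenvalues of AᵀA: λ = (tr ± √(tr²−4·det))/2 = 2809/100, 70225/9132484
σ_max=√(2809/100)=(53/10), σ_min=√(70225/9132484)=(265/3022) → κ = 60.4400
perturbation bound = 60.4400·1/702 = 0.0861


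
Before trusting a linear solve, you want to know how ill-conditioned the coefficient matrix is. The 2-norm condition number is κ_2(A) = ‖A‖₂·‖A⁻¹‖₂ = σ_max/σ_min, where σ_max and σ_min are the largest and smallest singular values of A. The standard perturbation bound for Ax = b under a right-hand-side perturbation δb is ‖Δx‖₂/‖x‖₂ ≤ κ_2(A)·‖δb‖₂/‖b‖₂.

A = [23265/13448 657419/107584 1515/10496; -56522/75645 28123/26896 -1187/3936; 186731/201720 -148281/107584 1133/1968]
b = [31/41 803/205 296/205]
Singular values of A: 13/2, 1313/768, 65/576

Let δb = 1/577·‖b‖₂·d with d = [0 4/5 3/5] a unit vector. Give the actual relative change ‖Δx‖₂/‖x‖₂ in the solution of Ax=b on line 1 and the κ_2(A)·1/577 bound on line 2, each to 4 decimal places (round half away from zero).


0.0018
0.0998

σ_max = 13/2, σ_min = 65/576
κ = σ_max/σ_min = (13/2)/(65/576) = 57.6000
bound on ‖Δx‖/‖x‖: κ·ε = 57.6000·1/577 = 0.0998
solve Ax = b  →  x = [-13.7936 3.2613 32.4946]
‖b‖ = 4.2426, ‖x‖ = 35.4513
Δx = A⁻¹·δb where δb = 1/577·4.2426·d; ‖Δx‖ = 0.0652
relative error = 0.0018
tightness: 0.0018 against a bound of 0.0998 (unrounded ratio ≈ 0.0184)


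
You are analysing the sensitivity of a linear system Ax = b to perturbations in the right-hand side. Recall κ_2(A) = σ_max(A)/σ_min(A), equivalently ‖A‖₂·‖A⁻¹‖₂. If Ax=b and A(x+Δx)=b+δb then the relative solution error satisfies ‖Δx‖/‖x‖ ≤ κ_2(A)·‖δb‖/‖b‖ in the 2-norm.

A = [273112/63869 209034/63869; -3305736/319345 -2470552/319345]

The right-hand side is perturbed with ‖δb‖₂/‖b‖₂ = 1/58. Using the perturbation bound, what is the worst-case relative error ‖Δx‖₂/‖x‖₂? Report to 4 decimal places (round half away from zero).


AᵀA = [75696121984/603439225 56770621488/603439225; 56770621488/603439225 42579926116/603439225]; tr = 4731041924/24137569, det = 15366400/24137569
solving λ² − 4731041924/24137569·λ + 15366400/24137569 = 0 gives λ = 196, 78400/24137569
κ = σ_max/σ_min = 14/(280/4913) = 245.6500
bound on ‖Δx‖/‖x‖: κ·ε = 245.6500·1/58 = 4.2353

4.2353


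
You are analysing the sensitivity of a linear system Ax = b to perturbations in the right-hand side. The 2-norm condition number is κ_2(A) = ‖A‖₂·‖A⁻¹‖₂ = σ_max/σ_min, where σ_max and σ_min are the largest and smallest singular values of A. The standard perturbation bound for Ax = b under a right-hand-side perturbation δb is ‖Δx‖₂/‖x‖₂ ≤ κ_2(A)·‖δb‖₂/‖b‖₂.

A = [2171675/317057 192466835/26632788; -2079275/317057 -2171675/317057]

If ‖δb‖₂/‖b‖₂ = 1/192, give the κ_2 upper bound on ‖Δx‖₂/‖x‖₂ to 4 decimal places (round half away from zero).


AᵀA = [10748581250/119530489 948012146125/10040561076; 948012146125/10040561076 83615688898225/843407130384]; tr = 189604849225/1002862224, det = 228765625/1002862224
solving λ² − 189604849225/1002862224·λ + 228765625/1002862224 = 0 gives λ = 3025/16, 75625/62678889
κ_2(A) = √(λ_max/λ_min) = √((3025/16) / (75625/62678889)) = 395.8500
perturbation bound = 395.8500·1/192 = 2.0617

2.0617


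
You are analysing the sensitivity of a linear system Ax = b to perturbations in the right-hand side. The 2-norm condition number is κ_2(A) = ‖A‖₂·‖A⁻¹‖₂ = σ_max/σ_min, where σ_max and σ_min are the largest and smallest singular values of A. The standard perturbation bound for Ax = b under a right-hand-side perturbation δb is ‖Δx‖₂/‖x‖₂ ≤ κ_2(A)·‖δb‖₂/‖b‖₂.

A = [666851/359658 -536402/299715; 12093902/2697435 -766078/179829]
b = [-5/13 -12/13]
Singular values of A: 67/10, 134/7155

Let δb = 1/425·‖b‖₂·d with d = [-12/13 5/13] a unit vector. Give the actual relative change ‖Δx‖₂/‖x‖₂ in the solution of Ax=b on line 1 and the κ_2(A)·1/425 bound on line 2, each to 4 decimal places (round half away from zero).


0.8418
0.8418

from the listed singular values, σ₁ = 67/10, σ_n = 134/7155
κ = σ_max/σ_min = (67/10)/(134/7155) = 357.7500
perturbation bound = 357.7500·1/425 = 0.8418
solve Ax = b  →  x = [-0.1081 0.1029]
2-norm of b is 1.0000; of x, 0.1493
re-solving with b+δb shifts x by Δx of norm 0.1256
dividing the unrounded norms, ‖Δx‖/‖x‖ = 0.8418
realised/bound = 1 exactly: the bound is attained for this b and d


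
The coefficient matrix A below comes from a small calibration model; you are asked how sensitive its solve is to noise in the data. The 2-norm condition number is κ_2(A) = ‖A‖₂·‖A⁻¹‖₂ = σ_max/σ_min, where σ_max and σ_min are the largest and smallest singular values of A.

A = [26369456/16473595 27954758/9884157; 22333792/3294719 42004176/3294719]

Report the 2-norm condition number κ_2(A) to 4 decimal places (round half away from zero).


form AᵀA = [7831829171456/161439222025 8809541766688/96863533215; 8809541766688/96863533215 9911139623908/58118119929] with trace 1101262813636/5027519025 and determinant 7676563456/5027519025
λ_max, λ_min = (1101262813636/5027519025 ± √1212625408422192628538896/25275947546736950625)/2 = 5476/25, 1401856/201100761
σ_max=√(5476/25)=(74/5), σ_min=√(1401856/201100761)=(1184/14181) → κ = 177.2625

177.2625


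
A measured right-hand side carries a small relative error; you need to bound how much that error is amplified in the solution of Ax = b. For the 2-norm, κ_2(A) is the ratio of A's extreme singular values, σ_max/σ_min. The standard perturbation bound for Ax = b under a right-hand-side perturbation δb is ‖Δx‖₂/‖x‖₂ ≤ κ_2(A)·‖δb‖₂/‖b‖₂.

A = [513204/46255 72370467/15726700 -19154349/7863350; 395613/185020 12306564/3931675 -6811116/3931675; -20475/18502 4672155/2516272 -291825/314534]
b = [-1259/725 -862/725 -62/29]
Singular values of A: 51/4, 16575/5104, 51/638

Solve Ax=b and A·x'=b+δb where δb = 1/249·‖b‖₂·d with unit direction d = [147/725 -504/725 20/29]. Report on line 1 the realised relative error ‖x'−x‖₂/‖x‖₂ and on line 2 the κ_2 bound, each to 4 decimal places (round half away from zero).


0.0120
0.6406

from the listed singular values, σ₁ = 51/4, σ_n = 51/638
κ_2(A) = (51/4) / (51/638) = 159.5000
worst-case relative error ≤ 159.5000 × 1/249 = 0.6406
solve Ax = b  →  x = [0.1514 -6.4316 -10.7476]
2-norm of b is 3.0000; of x, 12.5259
Δx = A⁻¹·δb where δb = 1/249·3.0000·d; ‖Δx‖ = 0.1507
relative error = 0.0120
tightness: 0.0120 against a bound of 0.6406 (unrounded ratio ≈ 0.0188)


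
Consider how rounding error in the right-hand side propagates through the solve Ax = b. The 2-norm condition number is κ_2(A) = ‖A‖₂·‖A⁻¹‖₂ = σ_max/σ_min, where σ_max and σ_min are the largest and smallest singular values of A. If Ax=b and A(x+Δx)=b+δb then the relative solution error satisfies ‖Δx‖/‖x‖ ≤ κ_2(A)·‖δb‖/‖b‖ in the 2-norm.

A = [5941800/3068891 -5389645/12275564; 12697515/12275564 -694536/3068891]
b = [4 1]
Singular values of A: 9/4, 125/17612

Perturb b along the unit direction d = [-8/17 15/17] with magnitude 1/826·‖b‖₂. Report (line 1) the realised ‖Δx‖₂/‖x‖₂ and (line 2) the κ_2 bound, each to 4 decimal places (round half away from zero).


σ_max = 9/4, σ_min = 125/17612
κ = σ_max/σ_min = (9/4)/(125/17612) = 317.0160
worst-case relative error ≤ 317.0160 × 1/826 = 0.3838
solve Ax = b  →  x = [-29.1940 -137.8498]
‖b‖₂ = 4.1231 and ‖x‖₂ = 140.9072
with δb = [-0.0023 0.0044], A·Δx = δb → ‖Δx‖ = 0.7033
relative error = 0.0050
realised/bound (from unrounded values) ≈ 0.0130

0.0050
0.3838


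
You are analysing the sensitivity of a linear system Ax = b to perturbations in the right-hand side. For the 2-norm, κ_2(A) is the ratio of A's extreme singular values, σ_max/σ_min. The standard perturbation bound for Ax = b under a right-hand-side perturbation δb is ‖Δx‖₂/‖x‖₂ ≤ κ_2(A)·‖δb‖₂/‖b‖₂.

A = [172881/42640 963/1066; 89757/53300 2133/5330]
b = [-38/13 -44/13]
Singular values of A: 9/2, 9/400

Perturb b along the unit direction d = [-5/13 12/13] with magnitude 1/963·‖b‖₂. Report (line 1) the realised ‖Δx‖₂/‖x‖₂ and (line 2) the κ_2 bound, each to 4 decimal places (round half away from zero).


largest singular value 9/2, smallest 9/400
κ_2(A) = (9/2) / (9/400) = 200.0000
bound on ‖Δx‖/‖x‖: κ·ε = 200.0000·1/963 = 0.2077
solve Ax = b  →  x = [18.6450 -86.9160]
‖b‖ = 4.4721, ‖x‖ = 88.8933
re-solving with b+δb shifts x by Δx of norm 0.2064
dividing the unrounded norms, ‖Δx‖/‖x‖ = 0.0023
so the bound overstates the realised error by a factor of ≈ 89.4472 (computed from the unrounded values)

0.0023
0.2077


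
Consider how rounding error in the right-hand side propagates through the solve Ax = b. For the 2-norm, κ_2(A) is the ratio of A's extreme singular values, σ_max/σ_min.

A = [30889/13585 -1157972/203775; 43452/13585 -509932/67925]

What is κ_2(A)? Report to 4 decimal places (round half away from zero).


94.0500

form AᵀA = [113688265/7382089 -4089651716/110731335; -4089651716/110731335 147246998176/1660970025] with trace 1022644129/9828225 and determinant 1336336/1092025
char-poly roots: 2601/25 and 4624/393129
σ_max=√(2601/25)=(51/5), σ_min=√(4624/393129)=(68/627) → κ = 94.0500


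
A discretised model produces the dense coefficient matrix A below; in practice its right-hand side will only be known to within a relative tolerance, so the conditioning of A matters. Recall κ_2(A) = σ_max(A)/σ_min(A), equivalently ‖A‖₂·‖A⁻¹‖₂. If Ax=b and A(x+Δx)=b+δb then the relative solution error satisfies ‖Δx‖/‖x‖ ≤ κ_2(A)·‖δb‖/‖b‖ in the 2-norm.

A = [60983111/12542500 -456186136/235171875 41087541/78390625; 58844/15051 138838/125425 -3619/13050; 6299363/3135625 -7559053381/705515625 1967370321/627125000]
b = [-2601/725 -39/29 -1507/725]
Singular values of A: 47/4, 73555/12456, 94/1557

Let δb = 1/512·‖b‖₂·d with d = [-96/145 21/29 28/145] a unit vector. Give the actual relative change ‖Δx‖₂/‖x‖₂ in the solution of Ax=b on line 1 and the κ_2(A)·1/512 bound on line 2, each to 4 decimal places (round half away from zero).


σ_max = 47/4, σ_min = 94/1557
κ_2(A) = (47/4) / (94/1557) = 194.6250
bound on ‖Δx‖/‖x‖: κ·ε = 194.6250·1/512 = 0.3801
solve Ax = b  →  x = [-0.5592 4.7366 15.8725]
2-norm of b is 4.3589; of x, 16.5736
re-solving with b+δb shifts x by Δx of norm 0.1410
realised ‖Δx‖/‖x‖ = 0.0085
realised/bound (from unrounded values) ≈ 0.0224

0.0085
0.3801


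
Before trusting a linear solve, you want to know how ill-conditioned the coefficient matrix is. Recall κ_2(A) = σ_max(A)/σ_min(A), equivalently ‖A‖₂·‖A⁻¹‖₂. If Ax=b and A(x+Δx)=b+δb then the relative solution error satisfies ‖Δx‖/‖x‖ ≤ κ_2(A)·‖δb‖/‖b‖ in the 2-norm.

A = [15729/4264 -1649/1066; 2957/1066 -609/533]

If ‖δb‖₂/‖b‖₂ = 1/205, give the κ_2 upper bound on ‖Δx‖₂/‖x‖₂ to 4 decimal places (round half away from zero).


1.6000

AᵀA = [387303025/18181696 -40343625/4545424; -40343625/4545424 4202725/1136356]; tr = 2689625/107584, det = 625/107584
λ_max, λ_min = (2689625/107584 ± √7233813680625/11574317056)/2 = 25, 25/107584
κ_2(A) = √(λ_max/λ_min) = √(25 / (25/107584)) = 328.0000
worst-case relative error ≤ 328.0000 × 1/205 = 1.6000


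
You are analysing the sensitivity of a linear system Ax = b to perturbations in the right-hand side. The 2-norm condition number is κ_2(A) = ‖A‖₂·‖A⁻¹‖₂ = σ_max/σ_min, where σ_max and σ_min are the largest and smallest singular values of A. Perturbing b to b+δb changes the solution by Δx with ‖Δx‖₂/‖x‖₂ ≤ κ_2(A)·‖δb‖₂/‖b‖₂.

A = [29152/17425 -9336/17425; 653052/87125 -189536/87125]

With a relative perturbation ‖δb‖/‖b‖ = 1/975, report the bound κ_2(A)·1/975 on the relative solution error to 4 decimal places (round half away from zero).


0.1744

form AᵀA = [266343184/4515625 -77680512/4515625; -77680512/4515625 22666816/4515625] with trace 462416/7225 and determinant 1024/7225
eigenvalues of AᵀA: λ = (tr ± √(tr²−4·det))/2 = 64, 16/7225
κ = σ_max/σ_min = 8/(4/85) = 170.0000
worst-case relative error ≤ 170.0000 × 1/975 = 0.1744
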